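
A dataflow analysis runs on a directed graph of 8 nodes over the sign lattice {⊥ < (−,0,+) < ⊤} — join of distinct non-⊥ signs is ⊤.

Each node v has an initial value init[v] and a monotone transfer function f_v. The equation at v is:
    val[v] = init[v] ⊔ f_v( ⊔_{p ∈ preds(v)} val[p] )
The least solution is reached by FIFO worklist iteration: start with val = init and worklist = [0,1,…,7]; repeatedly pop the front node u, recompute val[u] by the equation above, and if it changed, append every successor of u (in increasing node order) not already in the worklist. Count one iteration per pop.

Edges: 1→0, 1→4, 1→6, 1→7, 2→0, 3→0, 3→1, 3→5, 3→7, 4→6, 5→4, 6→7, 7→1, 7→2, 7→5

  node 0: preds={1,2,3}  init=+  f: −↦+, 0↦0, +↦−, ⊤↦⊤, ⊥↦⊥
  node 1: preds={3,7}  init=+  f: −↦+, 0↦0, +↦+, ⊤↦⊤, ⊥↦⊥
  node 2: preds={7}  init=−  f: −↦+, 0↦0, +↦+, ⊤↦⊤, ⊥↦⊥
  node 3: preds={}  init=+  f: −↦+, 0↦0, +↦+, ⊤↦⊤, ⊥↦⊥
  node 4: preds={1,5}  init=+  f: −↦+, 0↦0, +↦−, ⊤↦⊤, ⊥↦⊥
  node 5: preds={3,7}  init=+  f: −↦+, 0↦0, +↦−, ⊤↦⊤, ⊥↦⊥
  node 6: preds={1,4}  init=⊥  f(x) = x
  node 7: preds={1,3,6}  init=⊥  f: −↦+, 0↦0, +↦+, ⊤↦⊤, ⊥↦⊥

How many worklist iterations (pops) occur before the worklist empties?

Worklist (16 pops):
  #1 pop 0: in=⊤ → ⊤ (was +); enqueue []
  #2 pop 1: in=+ → + (no change)
  #3 pop 2: in=⊥ → − (no change)
  #4 pop 3: in=⊥ → + (no change)
  #5 pop 4: in=+ → ⊤ (was +); enqueue []
  #6 pop 5: in=+ → ⊤ (was +); enqueue [4]
  #7 pop 6: in=⊤ → ⊤ (was ⊥); enqueue []
  #8 pop 7: in=⊤ → ⊤ (was ⊥); enqueue [1,2,5]
  #9 pop 4: in=⊤ → ⊤ (no change)
  #10 pop 1: in=⊤ → ⊤ (was +); enqueue [0,4,6,7]
  #11 pop 2: in=⊤ → ⊤ (was −); enqueue []
  #12 pop 5: in=⊤ → ⊤ (no change)
  #13 pop 0: in=⊤ → ⊤ (no change)
  #14 pop 4: in=⊤ → ⊤ (no change)
  #15 pop 6: in=⊤ → ⊤ (no change)
  #16 pop 7: in=⊤ → ⊤ (no change)

Fixpoint:
  val[0] = ⊤
  val[1] = ⊤
  val[2] = ⊤
  val[3] = +
  val[4] = ⊤
  val[5] = ⊤
  val[6] = ⊤
  val[7] = ⊤

16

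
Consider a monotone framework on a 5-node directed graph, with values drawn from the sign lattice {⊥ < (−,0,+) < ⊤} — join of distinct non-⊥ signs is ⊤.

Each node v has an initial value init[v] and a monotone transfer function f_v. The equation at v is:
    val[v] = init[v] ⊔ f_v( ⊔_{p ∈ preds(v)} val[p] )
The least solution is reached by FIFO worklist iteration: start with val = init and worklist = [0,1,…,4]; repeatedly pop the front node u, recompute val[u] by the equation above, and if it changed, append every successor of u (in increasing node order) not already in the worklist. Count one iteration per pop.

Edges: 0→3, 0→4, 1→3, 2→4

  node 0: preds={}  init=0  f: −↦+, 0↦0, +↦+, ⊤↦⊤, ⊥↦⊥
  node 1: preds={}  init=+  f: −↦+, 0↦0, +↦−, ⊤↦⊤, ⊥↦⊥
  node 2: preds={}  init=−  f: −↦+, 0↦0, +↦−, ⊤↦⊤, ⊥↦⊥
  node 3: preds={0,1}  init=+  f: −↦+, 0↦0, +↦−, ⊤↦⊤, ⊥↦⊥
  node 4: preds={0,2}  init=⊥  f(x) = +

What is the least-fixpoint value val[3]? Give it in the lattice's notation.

Iteration log — 5 steps:
  step 1. node 0  ⊔preds=⊥  new=0  stable
  step 2. node 1  ⊔preds=⊥  new=+  stable
  step 3. node 2  ⊔preds=⊥  new=−  stable
  step 4. node 3  ⊔preds=⊤  new=⊤  old=+  +wl: 
  step 5. node 4  ⊔preds=⊤  new=+  old=⊥  +wl: 

Least fixpoint reached:
  node 0: 0
  node 1: +
  node 2: −
  node 3: ⊤
  node 4: +

⊤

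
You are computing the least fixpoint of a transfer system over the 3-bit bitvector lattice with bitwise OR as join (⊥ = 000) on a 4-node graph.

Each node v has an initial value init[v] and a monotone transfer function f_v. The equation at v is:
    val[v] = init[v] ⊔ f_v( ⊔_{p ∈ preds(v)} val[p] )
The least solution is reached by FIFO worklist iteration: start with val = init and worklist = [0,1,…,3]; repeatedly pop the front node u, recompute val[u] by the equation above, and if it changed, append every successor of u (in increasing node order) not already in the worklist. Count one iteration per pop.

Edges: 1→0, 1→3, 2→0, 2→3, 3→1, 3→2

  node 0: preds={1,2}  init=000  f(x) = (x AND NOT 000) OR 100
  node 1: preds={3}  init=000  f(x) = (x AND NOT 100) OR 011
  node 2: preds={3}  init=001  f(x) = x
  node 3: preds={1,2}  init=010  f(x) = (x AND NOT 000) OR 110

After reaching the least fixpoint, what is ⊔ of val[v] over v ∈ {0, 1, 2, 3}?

Trace (9 dequeues):
  [1] u=0 | in 001 | out 101 | prev 000 | push {}
  [2] u=1 | in 010 | out 011 | prev 000 | push {0}
  [3] u=2 | in 010 | out 011 | prev 001 | push {}
  [4] u=3 | in 011 | out 111 | prev 010 | push {1,2}
  [5] u=0 | in 011 | out 111 | prev 101 | push {}
  [6] u=1 | in 111 | out 011 | ==
  [7] u=2 | in 111 | out 111 | prev 011 | push {0,3}
  [8] u=0 | in 111 | out 111 | ==
  [9] u=3 | in 111 | out 111 | ==

Converged values:
  [0] 111
  [1] 011
  [2] 111
  [3] 111

111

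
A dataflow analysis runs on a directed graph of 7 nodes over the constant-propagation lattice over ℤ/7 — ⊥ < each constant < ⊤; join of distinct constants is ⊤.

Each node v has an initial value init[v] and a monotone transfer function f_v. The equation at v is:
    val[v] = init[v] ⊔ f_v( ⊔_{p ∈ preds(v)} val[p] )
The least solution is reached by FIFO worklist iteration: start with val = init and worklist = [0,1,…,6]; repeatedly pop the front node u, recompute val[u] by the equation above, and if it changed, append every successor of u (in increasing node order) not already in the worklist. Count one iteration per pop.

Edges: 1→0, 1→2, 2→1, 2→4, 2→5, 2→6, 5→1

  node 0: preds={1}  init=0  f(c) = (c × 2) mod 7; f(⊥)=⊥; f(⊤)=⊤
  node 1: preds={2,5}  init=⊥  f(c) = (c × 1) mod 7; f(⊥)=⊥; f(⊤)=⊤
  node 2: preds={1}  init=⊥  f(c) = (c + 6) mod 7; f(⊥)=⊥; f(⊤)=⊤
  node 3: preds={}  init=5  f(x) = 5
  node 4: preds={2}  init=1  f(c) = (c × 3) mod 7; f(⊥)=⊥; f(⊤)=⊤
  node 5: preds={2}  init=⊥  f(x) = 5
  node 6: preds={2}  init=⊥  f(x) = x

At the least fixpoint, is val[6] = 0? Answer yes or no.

no

Trace (20 dequeues):
  [1] u=0 | in ⊥ | out 0 | ==
  [2] u=1 | in ⊥ | out ⊥ | ==
  [3] u=2 | in ⊥ | out ⊥ | ==
  [4] u=3 | in ⊥ | out 5 | ==
  [5] u=4 | in ⊥ | out 1 | ==
  [6] u=5 | in ⊥ | out 5 | prev ⊥ | push {1}
  [7] u=6 | in ⊥ | out ⊥ | ==
  [8] u=1 | in 5 | out 5 | prev ⊥ | push {0,2}
  [9] u=0 | in 5 | out ⊤ | prev 0 | push {}
  [10] u=2 | in 5 | out 4 | prev ⊥ | push {1,4,5,6}
  [11] u=1 | in ⊤ | out ⊤ | prev 5 | push {0,2}
  [12] u=4 | in 4 | out ⊤ | prev 1 | push {}
  [13] u=5 | in 4 | out 5 | ==
  [14] u=6 | in 4 | out 4 | prev ⊥ | push {}
  [15] u=0 | in ⊤ | out ⊤ | ==
  [16] u=2 | in ⊤ | out ⊤ | prev 4 | push {1,4,5,6}
  [17] u=1 | in ⊤ | out ⊤ | ==
  [18] u=4 | in ⊤ | out ⊤ | ==
  [19] u=5 | in ⊤ | out 5 | ==
  [20] u=6 | in ⊤ | out ⊤ | prev 4 | push {}

Converged values:
  [0] ⊤
  [1] ⊤
  [2] ⊤
  [3] 5
  [4] ⊤
  [5] 5
  [6] ⊤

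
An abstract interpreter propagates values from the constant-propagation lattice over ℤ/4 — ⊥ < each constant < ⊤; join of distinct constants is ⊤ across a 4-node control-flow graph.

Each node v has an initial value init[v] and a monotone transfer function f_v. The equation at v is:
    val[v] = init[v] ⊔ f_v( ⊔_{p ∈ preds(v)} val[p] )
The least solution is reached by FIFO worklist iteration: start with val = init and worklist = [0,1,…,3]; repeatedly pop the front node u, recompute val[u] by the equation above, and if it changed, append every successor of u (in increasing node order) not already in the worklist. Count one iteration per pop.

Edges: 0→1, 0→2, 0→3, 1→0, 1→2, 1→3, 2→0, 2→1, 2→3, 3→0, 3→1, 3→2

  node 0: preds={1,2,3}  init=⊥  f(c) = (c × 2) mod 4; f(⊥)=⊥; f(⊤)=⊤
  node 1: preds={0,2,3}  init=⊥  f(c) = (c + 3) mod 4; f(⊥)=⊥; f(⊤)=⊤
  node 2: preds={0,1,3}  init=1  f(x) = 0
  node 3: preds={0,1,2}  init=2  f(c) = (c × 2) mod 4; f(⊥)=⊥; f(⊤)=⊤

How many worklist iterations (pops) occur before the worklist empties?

7

Iteration log — 7 steps:
  step 1. node 0  ⊔preds=⊤  new=⊤  old=⊥  +wl: 
  step 2. node 1  ⊔preds=⊤  new=⊤  old=⊥  +wl: 0
  step 3. node 2  ⊔preds=⊤  new=⊤  old=1  +wl: 1
  step 4. node 3  ⊔preds=⊤  new=⊤  old=2  +wl: 2
  step 5. node 0  ⊔preds=⊤  new=⊤  stable
  step 6. node 1  ⊔preds=⊤  new=⊤  stable
  step 7. node 2  ⊔preds=⊤  new=⊤  stable

Least fixpoint reached:
  node 0: ⊤
  node 1: ⊤
  node 2: ⊤
  node 3: ⊤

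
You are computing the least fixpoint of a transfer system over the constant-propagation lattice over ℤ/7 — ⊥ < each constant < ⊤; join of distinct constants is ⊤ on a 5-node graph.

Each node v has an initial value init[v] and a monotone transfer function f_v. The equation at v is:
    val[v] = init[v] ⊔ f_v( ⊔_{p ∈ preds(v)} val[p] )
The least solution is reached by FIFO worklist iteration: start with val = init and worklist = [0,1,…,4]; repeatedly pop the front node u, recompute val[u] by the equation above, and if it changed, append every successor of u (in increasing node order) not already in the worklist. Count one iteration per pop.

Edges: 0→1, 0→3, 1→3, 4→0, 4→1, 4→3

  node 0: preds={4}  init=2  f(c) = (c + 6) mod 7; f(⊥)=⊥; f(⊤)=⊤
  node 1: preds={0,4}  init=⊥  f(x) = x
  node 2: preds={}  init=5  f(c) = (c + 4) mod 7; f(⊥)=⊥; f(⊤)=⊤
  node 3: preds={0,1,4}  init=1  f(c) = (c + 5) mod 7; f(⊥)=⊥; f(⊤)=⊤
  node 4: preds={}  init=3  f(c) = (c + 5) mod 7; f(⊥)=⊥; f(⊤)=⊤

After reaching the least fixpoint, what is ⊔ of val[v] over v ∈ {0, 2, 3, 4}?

⊤

Worklist (5 pops):
  #1 pop 0: in=3 → 2 (no change)
  #2 pop 1: in=⊤ → ⊤ (was ⊥); enqueue []
  #3 pop 2: in=⊥ → 5 (no change)
  #4 pop 3: in=⊤ → ⊤ (was 1); enqueue []
  #5 pop 4: in=⊥ → 3 (no change)

Fixpoint:
  val[0] = 2
  val[1] = ⊤
  val[2] = 5
  val[3] = ⊤
  val[4] = 3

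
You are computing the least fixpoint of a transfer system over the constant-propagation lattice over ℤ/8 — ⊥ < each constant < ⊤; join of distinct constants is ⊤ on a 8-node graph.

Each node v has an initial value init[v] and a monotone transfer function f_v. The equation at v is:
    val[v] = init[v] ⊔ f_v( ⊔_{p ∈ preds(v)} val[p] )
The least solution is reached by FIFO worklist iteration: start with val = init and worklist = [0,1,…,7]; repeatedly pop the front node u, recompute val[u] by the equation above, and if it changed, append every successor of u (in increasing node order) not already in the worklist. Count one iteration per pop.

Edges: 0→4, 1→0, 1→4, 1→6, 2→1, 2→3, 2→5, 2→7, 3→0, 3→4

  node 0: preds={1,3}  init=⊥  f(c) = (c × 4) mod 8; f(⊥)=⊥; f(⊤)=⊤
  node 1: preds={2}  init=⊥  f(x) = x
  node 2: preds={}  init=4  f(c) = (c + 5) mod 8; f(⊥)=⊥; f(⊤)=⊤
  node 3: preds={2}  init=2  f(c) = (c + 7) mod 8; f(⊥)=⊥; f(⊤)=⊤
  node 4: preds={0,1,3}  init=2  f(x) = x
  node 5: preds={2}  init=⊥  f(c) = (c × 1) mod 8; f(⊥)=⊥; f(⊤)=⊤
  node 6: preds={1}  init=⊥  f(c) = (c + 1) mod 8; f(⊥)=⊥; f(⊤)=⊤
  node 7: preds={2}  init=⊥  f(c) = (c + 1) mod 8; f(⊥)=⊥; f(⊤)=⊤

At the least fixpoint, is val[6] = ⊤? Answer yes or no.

no

Iteration log — 10 steps:
  step 1. node 0  ⊔preds=2  new=0  old=⊥  +wl: 
  step 2. node 1  ⊔preds=4  new=4  old=⊥  +wl: 0
  step 3. node 2  ⊔preds=⊥  new=4  stable
  step 4. node 3  ⊔preds=4  new=⊤  old=2  +wl: 
  step 5. node 4  ⊔preds=⊤  new=⊤  old=2  +wl: 
  step 6. node 5  ⊔preds=4  new=4  old=⊥  +wl: 
  step 7. node 6  ⊔preds=4  new=5  old=⊥  +wl: 
  step 8. node 7  ⊔preds=4  new=5  old=⊥  +wl: 
  step 9. node 0  ⊔preds=⊤  new=⊤  old=0  +wl: 4
  step 10. node 4  ⊔preds=⊤  new=⊤  stable

Least fixpoint reached:
  node 0: ⊤
  node 1: 4
  node 2: 4
  node 3: ⊤
  node 4: ⊤
  node 5: 4
  node 6: 5
  node 7: 5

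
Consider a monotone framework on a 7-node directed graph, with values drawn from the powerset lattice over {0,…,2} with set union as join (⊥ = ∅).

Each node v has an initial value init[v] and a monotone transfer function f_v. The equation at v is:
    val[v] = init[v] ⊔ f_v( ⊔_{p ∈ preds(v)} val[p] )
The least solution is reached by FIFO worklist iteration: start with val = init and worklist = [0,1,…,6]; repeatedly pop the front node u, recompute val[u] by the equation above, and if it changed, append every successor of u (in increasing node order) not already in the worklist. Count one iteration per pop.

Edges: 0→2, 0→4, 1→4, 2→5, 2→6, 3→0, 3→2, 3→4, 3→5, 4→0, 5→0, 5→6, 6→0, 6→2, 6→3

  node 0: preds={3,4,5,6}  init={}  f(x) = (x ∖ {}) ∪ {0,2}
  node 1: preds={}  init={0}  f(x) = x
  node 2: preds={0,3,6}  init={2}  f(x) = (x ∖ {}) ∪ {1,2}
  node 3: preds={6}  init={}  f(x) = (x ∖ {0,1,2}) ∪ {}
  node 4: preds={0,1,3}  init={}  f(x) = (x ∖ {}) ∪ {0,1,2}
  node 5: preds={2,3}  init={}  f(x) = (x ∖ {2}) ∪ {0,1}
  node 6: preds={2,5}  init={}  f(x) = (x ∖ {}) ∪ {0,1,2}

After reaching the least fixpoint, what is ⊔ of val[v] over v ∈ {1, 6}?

Worklist (11 pops):
  #1 pop 0: in={} → {0,2} (was {}); enqueue []
  #2 pop 1: in={} → {0} (no change)
  #3 pop 2: in={0,2} → {0,1,2} (was {2}); enqueue []
  #4 pop 3: in={} → {} (no change)
  #5 pop 4: in={0,2} → {0,1,2} (was {}); enqueue [0]
  #6 pop 5: in={0,1,2} → {0,1} (was {}); enqueue []
  #7 pop 6: in={0,1,2} → {0,1,2} (was {}); enqueue [2,3]
  #8 pop 0: in={0,1,2} → {0,1,2} (was {0,2}); enqueue [4]
  #9 pop 2: in={0,1,2} → {0,1,2} (no change)
  #10 pop 3: in={0,1,2} → {} (no change)
  #11 pop 4: in={0,1,2} → {0,1,2} (no change)

Fixpoint:
  val[0] = {0,1,2}
  val[1] = {0}
  val[2] = {0,1,2}
  val[3] = {}
  val[4] = {0,1,2}
  val[5] = {0,1}
  val[6] = {0,1,2}

{0,1,2}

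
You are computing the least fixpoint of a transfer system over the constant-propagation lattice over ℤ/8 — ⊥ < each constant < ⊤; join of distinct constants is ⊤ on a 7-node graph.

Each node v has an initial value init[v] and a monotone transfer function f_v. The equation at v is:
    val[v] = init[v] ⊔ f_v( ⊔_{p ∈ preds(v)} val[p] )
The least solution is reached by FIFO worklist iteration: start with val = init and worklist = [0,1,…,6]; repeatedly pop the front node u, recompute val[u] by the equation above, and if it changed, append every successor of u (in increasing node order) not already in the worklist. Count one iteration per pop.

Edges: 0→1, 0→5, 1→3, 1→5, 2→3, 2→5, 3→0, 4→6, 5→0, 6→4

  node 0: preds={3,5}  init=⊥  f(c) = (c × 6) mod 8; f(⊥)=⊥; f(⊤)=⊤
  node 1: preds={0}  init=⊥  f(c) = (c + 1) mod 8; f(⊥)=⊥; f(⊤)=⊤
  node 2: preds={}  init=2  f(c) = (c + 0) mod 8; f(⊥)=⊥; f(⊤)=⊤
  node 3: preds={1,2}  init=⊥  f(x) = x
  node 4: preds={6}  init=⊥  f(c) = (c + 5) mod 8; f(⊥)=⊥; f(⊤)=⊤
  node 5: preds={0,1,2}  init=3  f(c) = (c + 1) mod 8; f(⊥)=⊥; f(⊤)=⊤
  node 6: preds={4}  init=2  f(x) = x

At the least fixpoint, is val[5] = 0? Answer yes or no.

no

Trace (13 dequeues):
  [1] u=0 | in 3 | out 2 | prev ⊥ | push {}
  [2] u=1 | in 2 | out 3 | prev ⊥ | push {}
  [3] u=2 | in ⊥ | out 2 | ==
  [4] u=3 | in ⊤ | out ⊤ | prev ⊥ | push {0}
  [5] u=4 | in 2 | out 7 | prev ⊥ | push {}
  [6] u=5 | in ⊤ | out ⊤ | prev 3 | push {}
  [7] u=6 | in 7 | out ⊤ | prev 2 | push {4}
  [8] u=0 | in ⊤ | out ⊤ | prev 2 | push {1,5}
  [9] u=4 | in ⊤ | out ⊤ | prev 7 | push {6}
  [10] u=1 | in ⊤ | out ⊤ | prev 3 | push {3}
  [11] u=5 | in ⊤ | out ⊤ | ==
  [12] u=6 | in ⊤ | out ⊤ | ==
  [13] u=3 | in ⊤ | out ⊤ | ==

Converged values:
  [0] ⊤
  [1] ⊤
  [2] 2
  [3] ⊤
  [4] ⊤
  [5] ⊤
  [6] ⊤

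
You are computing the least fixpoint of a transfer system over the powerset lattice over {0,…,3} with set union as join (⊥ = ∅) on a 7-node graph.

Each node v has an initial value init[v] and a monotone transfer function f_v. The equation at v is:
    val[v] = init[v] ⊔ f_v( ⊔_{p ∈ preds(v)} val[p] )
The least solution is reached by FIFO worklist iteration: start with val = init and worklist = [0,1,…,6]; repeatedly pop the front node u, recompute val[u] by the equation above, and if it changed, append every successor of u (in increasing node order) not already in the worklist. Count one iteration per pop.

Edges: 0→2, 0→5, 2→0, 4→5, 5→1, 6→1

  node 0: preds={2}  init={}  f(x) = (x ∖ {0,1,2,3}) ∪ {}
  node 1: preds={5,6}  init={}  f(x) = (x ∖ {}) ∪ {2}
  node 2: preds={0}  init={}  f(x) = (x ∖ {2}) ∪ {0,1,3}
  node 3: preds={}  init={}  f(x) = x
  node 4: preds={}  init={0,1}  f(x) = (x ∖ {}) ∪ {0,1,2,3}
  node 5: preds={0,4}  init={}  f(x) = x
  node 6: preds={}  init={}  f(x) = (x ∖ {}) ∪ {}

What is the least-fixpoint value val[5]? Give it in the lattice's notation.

Worklist (9 pops):
  #1 pop 0: in={} → {} (no change)
  #2 pop 1: in={} → {2} (was {}); enqueue []
  #3 pop 2: in={} → {0,1,3} (was {}); enqueue [0]
  #4 pop 3: in={} → {} (no change)
  #5 pop 4: in={} → {0,1,2,3} (was {0,1}); enqueue []
  #6 pop 5: in={0,1,2,3} → {0,1,2,3} (was {}); enqueue [1]
  #7 pop 6: in={} → {} (no change)
  #8 pop 0: in={0,1,3} → {} (no change)
  #9 pop 1: in={0,1,2,3} → {0,1,2,3} (was {2}); enqueue []

Fixpoint:
  val[0] = {}
  val[1] = {0,1,2,3}
  val[2] = {0,1,3}
  val[3] = {}
  val[4] = {0,1,2,3}
  val[5] = {0,1,2,3}
  val[6] = {}

{0,1,2,3}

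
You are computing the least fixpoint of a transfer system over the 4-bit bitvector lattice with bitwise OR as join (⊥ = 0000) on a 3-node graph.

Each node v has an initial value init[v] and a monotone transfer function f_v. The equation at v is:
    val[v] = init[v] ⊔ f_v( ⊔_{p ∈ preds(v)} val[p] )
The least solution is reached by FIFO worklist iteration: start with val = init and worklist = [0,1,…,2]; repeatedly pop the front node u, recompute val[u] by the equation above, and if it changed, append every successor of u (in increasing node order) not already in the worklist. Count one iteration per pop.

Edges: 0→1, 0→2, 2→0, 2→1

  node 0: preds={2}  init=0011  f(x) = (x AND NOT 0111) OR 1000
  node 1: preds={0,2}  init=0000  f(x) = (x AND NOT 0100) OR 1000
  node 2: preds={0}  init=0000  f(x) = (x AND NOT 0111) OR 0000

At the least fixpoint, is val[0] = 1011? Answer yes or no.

Worklist (5 pops):
  #1 pop 0: in=0000 → 1011 (was 0011); enqueue []
  #2 pop 1: in=1011 → 1011 (was 0000); enqueue []
  #3 pop 2: in=1011 → 1000 (was 0000); enqueue [0,1]
  #4 pop 0: in=1000 → 1011 (no change)
  #5 pop 1: in=1011 → 1011 (no change)

Fixpoint:
  val[0] = 1011
  val[1] = 1011
  val[2] = 1000

yes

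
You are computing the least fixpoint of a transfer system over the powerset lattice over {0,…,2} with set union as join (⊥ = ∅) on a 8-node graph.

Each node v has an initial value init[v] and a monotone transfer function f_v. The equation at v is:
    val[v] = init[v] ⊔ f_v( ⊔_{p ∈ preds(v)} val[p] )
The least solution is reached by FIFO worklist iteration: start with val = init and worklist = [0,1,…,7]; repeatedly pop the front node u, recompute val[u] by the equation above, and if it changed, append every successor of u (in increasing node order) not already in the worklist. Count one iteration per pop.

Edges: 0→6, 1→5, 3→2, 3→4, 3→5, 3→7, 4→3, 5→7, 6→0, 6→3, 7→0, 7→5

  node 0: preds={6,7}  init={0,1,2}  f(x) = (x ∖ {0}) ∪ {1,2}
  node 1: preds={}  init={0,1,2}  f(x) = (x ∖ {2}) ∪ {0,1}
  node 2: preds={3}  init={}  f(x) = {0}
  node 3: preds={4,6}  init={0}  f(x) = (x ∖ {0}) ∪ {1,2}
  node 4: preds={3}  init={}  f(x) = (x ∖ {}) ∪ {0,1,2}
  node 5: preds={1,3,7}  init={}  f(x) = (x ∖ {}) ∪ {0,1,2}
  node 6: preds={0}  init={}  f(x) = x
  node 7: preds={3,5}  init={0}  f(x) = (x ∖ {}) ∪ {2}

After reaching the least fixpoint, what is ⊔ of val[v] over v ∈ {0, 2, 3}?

{0,1,2}

Iteration log — 12 steps:
  step 1. node 0  ⊔preds={0}  new={0,1,2}  stable
  step 2. node 1  ⊔preds={}  new={0,1,2}  stable
  step 3. node 2  ⊔preds={0}  new={0}  old={}  +wl: 
  step 4. node 3  ⊔preds={}  new={0,1,2}  old={0}  +wl: 2
  step 5. node 4  ⊔preds={0,1,2}  new={0,1,2}  old={}  +wl: 3
  step 6. node 5  ⊔preds={0,1,2}  new={0,1,2}  old={}  +wl: 
  step 7. node 6  ⊔preds={0,1,2}  new={0,1,2}  old={}  +wl: 0
  step 8. node 7  ⊔preds={0,1,2}  new={0,1,2}  old={0}  +wl: 5
  step 9. node 2  ⊔preds={0,1,2}  new={0}  stable
  step 10. node 3  ⊔preds={0,1,2}  new={0,1,2}  stable
  step 11. node 0  ⊔preds={0,1,2}  new={0,1,2}  stable
  step 12. node 5  ⊔preds={0,1,2}  new={0,1,2}  stable

Least fixpoint reached:
  node 0: {0,1,2}
  node 1: {0,1,2}
  node 2: {0}
  node 3: {0,1,2}
  node 4: {0,1,2}
  node 5: {0,1,2}
  node 6: {0,1,2}
  node 7: {0,1,2}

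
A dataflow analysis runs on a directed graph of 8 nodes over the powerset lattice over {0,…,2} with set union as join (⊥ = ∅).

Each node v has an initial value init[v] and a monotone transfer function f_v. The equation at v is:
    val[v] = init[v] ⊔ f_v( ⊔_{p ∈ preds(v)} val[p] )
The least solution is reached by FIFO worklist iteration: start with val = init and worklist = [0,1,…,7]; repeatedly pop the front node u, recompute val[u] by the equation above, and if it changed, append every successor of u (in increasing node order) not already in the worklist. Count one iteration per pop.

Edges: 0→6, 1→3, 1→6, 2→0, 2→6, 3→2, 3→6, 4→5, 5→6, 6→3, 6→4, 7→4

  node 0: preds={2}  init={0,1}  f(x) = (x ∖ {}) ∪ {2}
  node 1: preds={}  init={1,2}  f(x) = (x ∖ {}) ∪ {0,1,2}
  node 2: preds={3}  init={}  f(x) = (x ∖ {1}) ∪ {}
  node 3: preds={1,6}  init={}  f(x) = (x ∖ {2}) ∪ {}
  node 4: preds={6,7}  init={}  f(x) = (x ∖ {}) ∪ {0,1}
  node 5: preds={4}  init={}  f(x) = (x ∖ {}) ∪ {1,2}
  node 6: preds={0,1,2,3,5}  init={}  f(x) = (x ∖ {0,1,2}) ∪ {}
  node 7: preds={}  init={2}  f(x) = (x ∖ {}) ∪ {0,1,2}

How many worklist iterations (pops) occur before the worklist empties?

12

Iteration log — 12 steps:
  step 1. node 0  ⊔preds={}  new={0,1,2}  old={0,1}  +wl: 
  step 2. node 1  ⊔preds={}  new={0,1,2}  old={1,2}  +wl: 
  step 3. node 2  ⊔preds={}  new={}  stable
  step 4. node 3  ⊔preds={0,1,2}  new={0,1}  old={}  +wl: 2
  step 5. node 4  ⊔preds={2}  new={0,1,2}  old={}  +wl: 
  step 6. node 5  ⊔preds={0,1,2}  new={0,1,2}  old={}  +wl: 
  step 7. node 6  ⊔preds={0,1,2}  new={}  stable
  step 8. node 7  ⊔preds={}  new={0,1,2}  old={2}  +wl: 4
  step 9. node 2  ⊔preds={0,1}  new={0}  old={}  +wl: 0,6
  step 10. node 4  ⊔preds={0,1,2}  new={0,1,2}  stable
  step 11. node 0  ⊔preds={0}  new={0,1,2}  stable
  step 12. node 6  ⊔preds={0,1,2}  new={}  stable

Least fixpoint reached:
  node 0: {0,1,2}
  node 1: {0,1,2}
  node 2: {0}
  node 3: {0,1}
  node 4: {0,1,2}
  node 5: {0,1,2}
  node 6: {}
  node 7: {0,1,2}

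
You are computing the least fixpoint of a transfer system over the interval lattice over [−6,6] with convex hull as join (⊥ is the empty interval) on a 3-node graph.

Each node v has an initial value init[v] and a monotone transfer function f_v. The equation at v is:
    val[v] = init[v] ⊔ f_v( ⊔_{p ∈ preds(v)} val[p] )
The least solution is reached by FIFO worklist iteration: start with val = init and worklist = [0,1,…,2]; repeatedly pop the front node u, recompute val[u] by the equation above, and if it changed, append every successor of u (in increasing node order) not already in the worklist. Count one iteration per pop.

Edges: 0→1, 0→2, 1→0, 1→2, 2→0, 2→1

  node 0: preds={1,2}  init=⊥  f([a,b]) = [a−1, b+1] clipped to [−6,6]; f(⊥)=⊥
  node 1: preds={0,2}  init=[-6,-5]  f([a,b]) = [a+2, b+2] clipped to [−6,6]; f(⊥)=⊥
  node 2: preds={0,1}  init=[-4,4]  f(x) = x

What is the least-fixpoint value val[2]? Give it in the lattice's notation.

Trace (6 dequeues):
  [1] u=0 | in [-6,4] | out [-6,5] | prev ⊥ | push {}
  [2] u=1 | in [-6,5] | out [-6,6] | prev [-6,-5] | push {0}
  [3] u=2 | in [-6,6] | out [-6,6] | prev [-4,4] | push {1}
  [4] u=0 | in [-6,6] | out [-6,6] | prev [-6,5] | push {2}
  [5] u=1 | in [-6,6] | out [-6,6] | ==
  [6] u=2 | in [-6,6] | out [-6,6] | ==

Converged values:
  [0] [-6,6]
  [1] [-6,6]
  [2] [-6,6]

[-6,6]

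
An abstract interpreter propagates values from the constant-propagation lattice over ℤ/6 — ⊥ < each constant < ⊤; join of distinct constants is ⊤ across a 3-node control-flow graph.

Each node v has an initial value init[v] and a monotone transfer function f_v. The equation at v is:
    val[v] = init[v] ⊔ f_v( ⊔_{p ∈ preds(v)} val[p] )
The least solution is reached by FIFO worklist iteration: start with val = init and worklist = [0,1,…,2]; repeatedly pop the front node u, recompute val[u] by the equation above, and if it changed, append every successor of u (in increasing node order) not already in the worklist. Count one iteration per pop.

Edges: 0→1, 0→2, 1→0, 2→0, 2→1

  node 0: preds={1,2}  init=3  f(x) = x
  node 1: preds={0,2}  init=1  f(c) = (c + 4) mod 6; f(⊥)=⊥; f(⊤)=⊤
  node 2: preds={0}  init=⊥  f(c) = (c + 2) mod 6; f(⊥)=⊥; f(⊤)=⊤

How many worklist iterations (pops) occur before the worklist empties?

5

Trace (5 dequeues):
  [1] u=0 | in 1 | out ⊤ | prev 3 | push {}
  [2] u=1 | in ⊤ | out ⊤ | prev 1 | push {0}
  [3] u=2 | in ⊤ | out ⊤ | prev ⊥ | push {1}
  [4] u=0 | in ⊤ | out ⊤ | ==
  [5] u=1 | in ⊤ | out ⊤ | ==

Converged values:
  [0] ⊤
  [1] ⊤
  [2] ⊤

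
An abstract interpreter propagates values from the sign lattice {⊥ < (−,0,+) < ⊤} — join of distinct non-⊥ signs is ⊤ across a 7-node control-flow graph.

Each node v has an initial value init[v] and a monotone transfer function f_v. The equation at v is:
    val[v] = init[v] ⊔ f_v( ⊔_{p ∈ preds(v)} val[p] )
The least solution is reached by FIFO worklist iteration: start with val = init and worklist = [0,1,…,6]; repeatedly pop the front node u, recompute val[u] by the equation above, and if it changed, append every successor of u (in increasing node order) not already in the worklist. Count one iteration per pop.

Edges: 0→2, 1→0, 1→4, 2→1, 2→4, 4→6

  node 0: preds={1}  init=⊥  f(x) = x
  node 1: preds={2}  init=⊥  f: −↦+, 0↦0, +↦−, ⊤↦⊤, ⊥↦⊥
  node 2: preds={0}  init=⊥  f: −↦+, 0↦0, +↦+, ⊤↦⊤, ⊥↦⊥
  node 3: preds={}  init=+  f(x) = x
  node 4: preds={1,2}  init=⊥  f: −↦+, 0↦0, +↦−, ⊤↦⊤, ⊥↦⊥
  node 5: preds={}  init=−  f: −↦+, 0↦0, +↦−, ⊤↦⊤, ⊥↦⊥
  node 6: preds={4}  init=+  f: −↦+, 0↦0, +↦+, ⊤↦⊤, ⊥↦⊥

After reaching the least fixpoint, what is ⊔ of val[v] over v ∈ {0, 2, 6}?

Trace (7 dequeues):
  [1] u=0 | in ⊥ | out ⊥ | ==
  [2] u=1 | in ⊥ | out ⊥ | ==
  [3] u=2 | in ⊥ | out ⊥ | ==
  [4] u=3 | in ⊥ | out + | ==
  [5] u=4 | in ⊥ | out ⊥ | ==
  [6] u=5 | in ⊥ | out − | ==
  [7] u=6 | in ⊥ | out + | ==

Converged values:
  [0] ⊥
  [1] ⊥
  [2] ⊥
  [3] +
  [4] ⊥
  [5] −
  [6] +

+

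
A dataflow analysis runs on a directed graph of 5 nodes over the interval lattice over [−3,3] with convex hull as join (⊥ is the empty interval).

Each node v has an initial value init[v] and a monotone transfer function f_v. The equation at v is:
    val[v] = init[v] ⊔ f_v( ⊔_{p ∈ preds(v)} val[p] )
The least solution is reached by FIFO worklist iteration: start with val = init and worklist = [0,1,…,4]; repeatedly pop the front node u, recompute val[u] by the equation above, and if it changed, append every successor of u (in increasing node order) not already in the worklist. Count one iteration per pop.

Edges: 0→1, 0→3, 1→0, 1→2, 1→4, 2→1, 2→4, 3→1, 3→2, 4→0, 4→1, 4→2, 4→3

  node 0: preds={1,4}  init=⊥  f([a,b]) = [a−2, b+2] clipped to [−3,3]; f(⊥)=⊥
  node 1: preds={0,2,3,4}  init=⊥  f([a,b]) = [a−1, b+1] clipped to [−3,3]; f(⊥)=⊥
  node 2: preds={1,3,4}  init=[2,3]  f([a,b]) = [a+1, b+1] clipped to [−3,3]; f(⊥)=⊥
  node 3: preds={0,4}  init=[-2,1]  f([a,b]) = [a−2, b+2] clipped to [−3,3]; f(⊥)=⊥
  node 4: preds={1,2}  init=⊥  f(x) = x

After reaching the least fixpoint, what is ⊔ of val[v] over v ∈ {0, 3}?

Iteration log — 11 steps:
  step 1. node 0  ⊔preds=⊥  new=⊥  stable
  step 2. node 1  ⊔preds=[-2,3]  new=[-3,3]  old=⊥  +wl: 0
  step 3. node 2  ⊔preds=[-3,3]  new=[-2,3]  old=[2,3]  +wl: 1
  step 4. node 3  ⊔preds=⊥  new=[-2,1]  stable
  step 5. node 4  ⊔preds=[-3,3]  new=[-3,3]  old=⊥  +wl: 2,3
  step 6. node 0  ⊔preds=[-3,3]  new=[-3,3]  old=⊥  +wl: 
  step 7. node 1  ⊔preds=[-3,3]  new=[-3,3]  stable
  step 8. node 2  ⊔preds=[-3,3]  new=[-2,3]  stable
  step 9. node 3  ⊔preds=[-3,3]  new=[-3,3]  old=[-2,1]  +wl: 1,2
  step 10. node 1  ⊔preds=[-3,3]  new=[-3,3]  stable
  step 11. node 2  ⊔preds=[-3,3]  new=[-2,3]  stable

Least fixpoint reached:
  node 0: [-3,3]
  node 1: [-3,3]
  node 2: [-2,3]
  node 3: [-3,3]
  node 4: [-3,3]

[-3,3]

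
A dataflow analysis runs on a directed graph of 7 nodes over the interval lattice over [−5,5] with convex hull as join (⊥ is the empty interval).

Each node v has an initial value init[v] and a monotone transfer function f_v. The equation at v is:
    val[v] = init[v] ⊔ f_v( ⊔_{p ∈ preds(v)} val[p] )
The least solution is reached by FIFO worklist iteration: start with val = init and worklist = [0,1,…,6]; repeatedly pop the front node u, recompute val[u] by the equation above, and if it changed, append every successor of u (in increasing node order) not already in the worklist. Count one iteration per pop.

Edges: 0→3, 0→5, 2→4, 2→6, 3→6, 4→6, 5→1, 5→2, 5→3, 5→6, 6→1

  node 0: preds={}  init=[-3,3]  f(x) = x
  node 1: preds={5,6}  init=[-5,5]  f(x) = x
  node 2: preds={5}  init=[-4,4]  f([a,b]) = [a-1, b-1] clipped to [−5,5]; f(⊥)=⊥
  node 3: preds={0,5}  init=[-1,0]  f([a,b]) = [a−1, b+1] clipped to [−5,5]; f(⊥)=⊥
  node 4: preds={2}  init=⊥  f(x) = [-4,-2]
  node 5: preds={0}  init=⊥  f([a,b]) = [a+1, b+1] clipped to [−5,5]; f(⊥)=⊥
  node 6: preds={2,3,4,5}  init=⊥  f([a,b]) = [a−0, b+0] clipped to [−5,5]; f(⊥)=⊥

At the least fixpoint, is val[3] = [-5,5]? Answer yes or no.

no

Iteration log — 12 steps:
  step 1. node 0  ⊔preds=⊥  new=[-3,3]  stable
  step 2. node 1  ⊔preds=⊥  new=[-5,5]  stable
  step 3. node 2  ⊔preds=⊥  new=[-4,4]  stable
  step 4. node 3  ⊔preds=[-3,3]  new=[-4,4]  old=[-1,0]  +wl: 
  step 5. node 4  ⊔preds=[-4,4]  new=[-4,-2]  old=⊥  +wl: 
  step 6. node 5  ⊔preds=[-3,3]  new=[-2,4]  old=⊥  +wl: 1,2,3
  step 7. node 6  ⊔preds=[-4,4]  new=[-4,4]  old=⊥  +wl: 
  step 8. node 1  ⊔preds=[-4,4]  new=[-5,5]  stable
  step 9. node 2  ⊔preds=[-2,4]  new=[-4,4]  stable
  step 10. node 3  ⊔preds=[-3,4]  new=[-4,5]  old=[-4,4]  +wl: 6
  step 11. node 6  ⊔preds=[-4,5]  new=[-4,5]  old=[-4,4]  +wl: 1
  step 12. node 1  ⊔preds=[-4,5]  new=[-5,5]  stable

Least fixpoint reached:
  node 0: [-3,3]
  node 1: [-5,5]
  node 2: [-4,4]
  node 3: [-4,5]
  node 4: [-4,-2]
  node 5: [-2,4]
  node 6: [-4,5]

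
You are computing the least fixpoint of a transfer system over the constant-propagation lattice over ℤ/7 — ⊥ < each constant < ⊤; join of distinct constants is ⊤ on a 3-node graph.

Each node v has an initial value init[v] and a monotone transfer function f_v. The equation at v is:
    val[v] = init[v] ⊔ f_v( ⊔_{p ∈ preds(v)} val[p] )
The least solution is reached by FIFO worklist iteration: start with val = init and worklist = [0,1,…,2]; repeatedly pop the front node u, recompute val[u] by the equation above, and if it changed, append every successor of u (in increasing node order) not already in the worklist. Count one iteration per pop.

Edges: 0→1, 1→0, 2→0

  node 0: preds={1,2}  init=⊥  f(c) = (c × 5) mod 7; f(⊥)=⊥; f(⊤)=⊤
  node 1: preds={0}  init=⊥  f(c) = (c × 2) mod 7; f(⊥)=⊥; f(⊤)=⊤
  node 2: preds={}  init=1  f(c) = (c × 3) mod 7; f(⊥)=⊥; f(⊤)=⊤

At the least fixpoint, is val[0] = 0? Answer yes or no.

Worklist (6 pops):
  #1 pop 0: in=1 → 5 (was ⊥); enqueue []
  #2 pop 1: in=5 → 3 (was ⊥); enqueue [0]
  #3 pop 2: in=⊥ → 1 (no change)
  #4 pop 0: in=⊤ → ⊤ (was 5); enqueue [1]
  #5 pop 1: in=⊤ → ⊤ (was 3); enqueue [0]
  #6 pop 0: in=⊤ → ⊤ (no change)

Fixpoint:
  val[0] = ⊤
  val[1] = ⊤
  val[2] = 1

no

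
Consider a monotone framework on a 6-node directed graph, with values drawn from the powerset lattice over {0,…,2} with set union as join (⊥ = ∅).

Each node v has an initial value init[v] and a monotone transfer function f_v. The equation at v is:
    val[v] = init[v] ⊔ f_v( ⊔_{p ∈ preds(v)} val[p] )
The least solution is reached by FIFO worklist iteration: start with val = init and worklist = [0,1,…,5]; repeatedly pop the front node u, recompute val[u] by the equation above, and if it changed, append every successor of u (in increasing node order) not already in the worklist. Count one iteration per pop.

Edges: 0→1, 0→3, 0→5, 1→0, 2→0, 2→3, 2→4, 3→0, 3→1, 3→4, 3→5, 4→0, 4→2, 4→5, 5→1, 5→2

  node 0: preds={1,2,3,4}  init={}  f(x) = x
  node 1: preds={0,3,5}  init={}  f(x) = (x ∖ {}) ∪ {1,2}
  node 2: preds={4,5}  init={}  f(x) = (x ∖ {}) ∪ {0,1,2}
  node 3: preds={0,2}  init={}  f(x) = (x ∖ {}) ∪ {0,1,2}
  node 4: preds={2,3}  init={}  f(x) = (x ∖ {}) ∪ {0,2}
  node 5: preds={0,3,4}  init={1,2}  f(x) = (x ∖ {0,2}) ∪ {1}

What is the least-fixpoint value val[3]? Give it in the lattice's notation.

Iteration log — 12 steps:
  step 1. node 0  ⊔preds={}  new={}  stable
  step 2. node 1  ⊔preds={1,2}  new={1,2}  old={}  +wl: 0
  step 3. node 2  ⊔preds={1,2}  new={0,1,2}  old={}  +wl: 
  step 4. node 3  ⊔preds={0,1,2}  new={0,1,2}  old={}  +wl: 1
  step 5. node 4  ⊔preds={0,1,2}  new={0,1,2}  old={}  +wl: 2
  step 6. node 5  ⊔preds={0,1,2}  new={1,2}  stable
  step 7. node 0  ⊔preds={0,1,2}  new={0,1,2}  old={}  +wl: 3,5
  step 8. node 1  ⊔preds={0,1,2}  new={0,1,2}  old={1,2}  +wl: 0
  step 9. node 2  ⊔preds={0,1,2}  new={0,1,2}  stable
  step 10. node 3  ⊔preds={0,1,2}  new={0,1,2}  stable
  step 11. node 5  ⊔preds={0,1,2}  new={1,2}  stable
  step 12. node 0  ⊔preds={0,1,2}  new={0,1,2}  stable

Least fixpoint reached:
  node 0: {0,1,2}
  node 1: {0,1,2}
  node 2: {0,1,2}
  node 3: {0,1,2}
  node 4: {0,1,2}
  node 5: {1,2}

{0,1,2}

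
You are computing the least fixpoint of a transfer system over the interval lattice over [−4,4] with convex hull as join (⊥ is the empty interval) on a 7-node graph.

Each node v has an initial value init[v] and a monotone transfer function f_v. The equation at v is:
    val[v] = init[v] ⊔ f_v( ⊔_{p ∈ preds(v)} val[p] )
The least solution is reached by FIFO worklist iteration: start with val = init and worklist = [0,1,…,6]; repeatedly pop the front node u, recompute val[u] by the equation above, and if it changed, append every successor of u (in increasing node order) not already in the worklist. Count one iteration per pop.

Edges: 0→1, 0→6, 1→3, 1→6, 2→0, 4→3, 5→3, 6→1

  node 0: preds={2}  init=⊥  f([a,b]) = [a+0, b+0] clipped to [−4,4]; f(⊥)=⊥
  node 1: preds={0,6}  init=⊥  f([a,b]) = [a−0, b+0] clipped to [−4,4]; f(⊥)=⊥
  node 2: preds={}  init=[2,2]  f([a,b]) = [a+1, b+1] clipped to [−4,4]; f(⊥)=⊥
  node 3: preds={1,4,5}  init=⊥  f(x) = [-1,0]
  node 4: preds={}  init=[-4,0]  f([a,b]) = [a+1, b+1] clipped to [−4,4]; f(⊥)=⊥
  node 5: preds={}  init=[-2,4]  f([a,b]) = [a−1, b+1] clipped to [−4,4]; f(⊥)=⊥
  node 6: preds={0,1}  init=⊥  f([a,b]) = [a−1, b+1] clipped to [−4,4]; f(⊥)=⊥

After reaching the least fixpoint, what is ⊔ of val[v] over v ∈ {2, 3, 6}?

[-4,4]

Trace (25 dequeues):
  [1] u=0 | in [2,2] | out [2,2] | prev ⊥ | push {}
  [2] u=1 | in [2,2] | out [2,2] | prev ⊥ | push {}
  [3] u=2 | in ⊥ | out [2,2] | ==
  [4] u=3 | in [-4,4] | out [-1,0] | prev ⊥ | push {}
  [5] u=4 | in ⊥ | out [-4,0] | ==
  [6] u=5 | in ⊥ | out [-2,4] | ==
  [7] u=6 | in [2,2] | out [1,3] | prev ⊥ | push {1}
  [8] u=1 | in [1,3] | out [1,3] | prev [2,2] | push {3,6}
  [9] u=3 | in [-4,4] | out [-1,0] | ==
  [10] u=6 | in [1,3] | out [0,4] | prev [1,3] | push {1}
  [11] u=1 | in [0,4] | out [0,4] | prev [1,3] | push {3,6}
  [12] u=3 | in [-4,4] | out [-1,0] | ==
  [13] u=6 | in [0,4] | out [-1,4] | prev [0,4] | push {1}
  [14] u=1 | in [-1,4] | out [-1,4] | prev [0,4] | push {3,6}
  [15] u=3 | in [-4,4] | out [-1,0] | ==
  [16] u=6 | in [-1,4] | out [-2,4] | prev [-1,4] | push {1}
  [17] u=1 | in [-2,4] | out [-2,4] | prev [-1,4] | push {3,6}
  [18] u=3 | in [-4,4] | out [-1,0] | ==
  [19] u=6 | in [-2,4] | out [-3,4] | prev [-2,4] | push {1}
  [20] u=1 | in [-3,4] | out [-3,4] | prev [-2,4] | push {3,6}
  [21] u=3 | in [-4,4] | out [-1,0] | ==
  [22] u=6 | in [-3,4] | out [-4,4] | prev [-3,4] | push {1}
  [23] u=1 | in [-4,4] | out [-4,4] | prev [-3,4] | push {3,6}
  [24] u=3 | in [-4,4] | out [-1,0] | ==
  [25] u=6 | in [-4,4] | out [-4,4] | ==

Converged values:
  [0] [2,2]
  [1] [-4,4]
  [2] [2,2]
  [3] [-1,0]
  [4] [-4,0]
  [5] [-2,4]
  [6] [-4,4]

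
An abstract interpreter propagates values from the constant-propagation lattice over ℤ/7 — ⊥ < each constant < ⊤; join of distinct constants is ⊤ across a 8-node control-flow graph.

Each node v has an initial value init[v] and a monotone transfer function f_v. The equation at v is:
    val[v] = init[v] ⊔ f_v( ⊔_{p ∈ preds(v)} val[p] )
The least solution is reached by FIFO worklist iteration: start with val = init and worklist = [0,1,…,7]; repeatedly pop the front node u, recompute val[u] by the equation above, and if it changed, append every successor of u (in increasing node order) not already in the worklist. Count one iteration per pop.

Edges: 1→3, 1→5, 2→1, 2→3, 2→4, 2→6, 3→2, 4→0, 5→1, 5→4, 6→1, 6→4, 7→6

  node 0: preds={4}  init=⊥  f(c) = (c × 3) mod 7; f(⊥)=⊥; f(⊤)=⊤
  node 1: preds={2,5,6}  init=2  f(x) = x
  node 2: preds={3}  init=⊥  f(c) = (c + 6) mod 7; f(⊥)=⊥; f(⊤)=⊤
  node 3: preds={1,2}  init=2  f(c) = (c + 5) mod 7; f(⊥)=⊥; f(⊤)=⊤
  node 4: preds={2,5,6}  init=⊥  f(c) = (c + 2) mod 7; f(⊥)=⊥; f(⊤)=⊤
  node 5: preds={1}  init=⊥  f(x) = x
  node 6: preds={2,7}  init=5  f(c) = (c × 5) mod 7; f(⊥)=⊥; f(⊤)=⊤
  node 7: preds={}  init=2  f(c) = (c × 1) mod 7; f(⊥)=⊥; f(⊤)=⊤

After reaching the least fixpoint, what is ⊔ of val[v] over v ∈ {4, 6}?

⊤

Trace (15 dequeues):
  [1] u=0 | in ⊥ | out ⊥ | ==
  [2] u=1 | in 5 | out ⊤ | prev 2 | push {}
  [3] u=2 | in 2 | out 1 | prev ⊥ | push {1}
  [4] u=3 | in ⊤ | out ⊤ | prev 2 | push {2}
  [5] u=4 | in ⊤ | out ⊤ | prev ⊥ | push {0}
  [6] u=5 | in ⊤ | out ⊤ | prev ⊥ | push {4}
  [7] u=6 | in ⊤ | out ⊤ | prev 5 | push {}
  [8] u=7 | in ⊥ | out 2 | ==
  [9] u=1 | in ⊤ | out ⊤ | ==
  [10] u=2 | in ⊤ | out ⊤ | prev 1 | push {1,3,6}
  [11] u=0 | in ⊤ | out ⊤ | prev ⊥ | push {}
  [12] u=4 | in ⊤ | out ⊤ | ==
  [13] u=1 | in ⊤ | out ⊤ | ==
  [14] u=3 | in ⊤ | out ⊤ | ==
  [15] u=6 | in ⊤ | out ⊤ | ==

Converged values:
  [0] ⊤
  [1] ⊤
  [2] ⊤
  [3] ⊤
  [4] ⊤
  [5] ⊤
  [6] ⊤
  [7] 2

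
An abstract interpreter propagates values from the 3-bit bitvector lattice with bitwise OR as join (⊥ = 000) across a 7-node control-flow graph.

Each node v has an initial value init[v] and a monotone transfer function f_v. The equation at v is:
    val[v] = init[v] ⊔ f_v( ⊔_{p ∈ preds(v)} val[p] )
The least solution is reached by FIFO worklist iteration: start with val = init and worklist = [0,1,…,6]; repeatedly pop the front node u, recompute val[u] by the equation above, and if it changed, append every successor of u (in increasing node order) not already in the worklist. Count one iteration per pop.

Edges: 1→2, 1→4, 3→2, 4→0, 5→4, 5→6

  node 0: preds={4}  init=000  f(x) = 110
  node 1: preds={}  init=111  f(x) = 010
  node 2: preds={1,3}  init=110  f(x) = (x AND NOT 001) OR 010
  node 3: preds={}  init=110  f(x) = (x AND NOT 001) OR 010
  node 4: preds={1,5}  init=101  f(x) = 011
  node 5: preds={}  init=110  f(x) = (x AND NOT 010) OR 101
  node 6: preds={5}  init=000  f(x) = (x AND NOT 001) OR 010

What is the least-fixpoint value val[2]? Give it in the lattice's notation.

Iteration log — 9 steps:
  step 1. node 0  ⊔preds=101  new=110  old=000  +wl: 
  step 2. node 1  ⊔preds=000  new=111  stable
  step 3. node 2  ⊔preds=111  new=110  stable
  step 4. node 3  ⊔preds=000  new=110  stable
  step 5. node 4  ⊔preds=111  new=111  old=101  +wl: 0
  step 6. node 5  ⊔preds=000  new=111  old=110  +wl: 4
  step 7. node 6  ⊔preds=111  new=110  old=000  +wl: 
  step 8. node 0  ⊔preds=111  new=110  stable
  step 9. node 4  ⊔preds=111  new=111  stable

Least fixpoint reached:
  node 0: 110
  node 1: 111
  node 2: 110
  node 3: 110
  node 4: 111
  node 5: 111
  node 6: 110

110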